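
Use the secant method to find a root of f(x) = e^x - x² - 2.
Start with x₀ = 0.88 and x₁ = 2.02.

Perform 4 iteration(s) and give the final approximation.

f(x) = e^x - x² - 2
x₀ = 0.88, x₁ = 2.02

Secant formula: x_{n+1} = x_n - f(x_n)(x_n - x_{n-1})/(f(x_n) - f(x_{n-1}))

Iteration 1:
  f(0.880000) = -0.363500
  f(2.020000) = 1.457925
  x_2 = 2.020000 - 1.457925×(2.020000 - 0.880000)/(1.457925 - (-0.363500))
       = 1.107509
Iteration 2:
  f(2.020000) = 1.457925
  f(1.107509) = -0.199767
  x_3 = 1.107509 - (-0.199767)×(1.107509 - 2.020000)/(-0.199767 - 1.457925)
       = 1.217472
Iteration 3:
  f(1.107509) = -0.199767
  f(1.217472) = -0.103602
  x_4 = 1.217472 - (-0.103602)×(1.217472 - 1.107509)/(-0.103602 - (-0.199767))
       = 1.335940
Iteration 4:
  f(1.217472) = -0.103602
  f(1.335940) = 0.018834
  x_5 = 1.335940 - 0.018834×(1.335940 - 1.217472)/(0.018834 - (-0.103602))
       = 1.317717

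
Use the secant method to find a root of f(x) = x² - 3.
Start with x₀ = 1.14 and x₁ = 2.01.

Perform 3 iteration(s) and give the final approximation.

f(x) = x² - 3
x₀ = 1.14, x₁ = 2.01

Secant formula: x_{n+1} = x_n - f(x_n)(x_n - x_{n-1})/(f(x_n) - f(x_{n-1}))

Iteration 1:
  f(1.140000) = -1.700400
  f(2.010000) = 1.040100
  x_2 = 2.010000 - 1.040100×(2.010000 - 1.140000)/(1.040100 - (-1.700400))
       = 1.679810
Iteration 2:
  f(2.010000) = 1.040100
  f(1.679810) = -0.178240
  x_3 = 1.679810 - (-0.178240)×(1.679810 - 2.010000)/(-0.178240 - 1.040100)
       = 1.728116
Iteration 3:
  f(1.679810) = -0.178240
  f(1.728116) = -0.013617
  x_4 = 1.728116 - (-0.013617)×(1.728116 - 1.679810)/(-0.013617 - (-0.178240))
       = 1.732111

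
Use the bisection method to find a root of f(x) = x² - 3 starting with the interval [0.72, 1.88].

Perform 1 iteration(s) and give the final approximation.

f(x) = x² - 3
Initial interval: [0.72, 1.88]

Iteration 1:
  c_1 = (0.720000 + 1.880000)/2 = 1.300000
  f(c_1) = f(1.300000) = -1.310000
  f(a) × f(c) ≥ 0, new interval: [1.300000, 1.880000]

After 1 iteration(s), the approximation is c_1 = 1.300000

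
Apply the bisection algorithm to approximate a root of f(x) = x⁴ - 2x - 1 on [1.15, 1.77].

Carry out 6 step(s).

f(x) = x⁴ - 2x - 1
Initial interval: [1.15, 1.77]

Iteration 1:
  c_1 = (1.150000 + 1.770000)/2 = 1.460000
  f(c_1) = f(1.460000) = 0.623719
  f(a) × f(c) < 0, new interval: [1.150000, 1.460000]
Iteration 2:
  c_2 = (1.150000 + 1.460000)/2 = 1.305000
  f(c_2) = f(1.305000) = -0.709706
  f(a) × f(c) ≥ 0, new interval: [1.305000, 1.460000]
Iteration 3:
  c_3 = (1.305000 + 1.460000)/2 = 1.382500
  f(c_3) = f(1.382500) = -0.111908
  f(a) × f(c) ≥ 0, new interval: [1.382500, 1.460000]
Iteration 4:
  c_4 = (1.382500 + 1.460000)/2 = 1.421250
  f(c_4) = f(1.421250) = 0.237704
  f(a) × f(c) < 0, new interval: [1.382500, 1.421250]
Iteration 5:
  c_5 = (1.382500 + 1.421250)/2 = 1.401875
  f(c_5) = f(1.401875) = 0.058471
  f(a) × f(c) < 0, new interval: [1.382500, 1.401875]
Iteration 6:
  c_6 = (1.382500 + 1.401875)/2 = 1.392187
  f(c_6) = f(1.392187) = -0.027810
  f(a) × f(c) ≥ 0, new interval: [1.392187, 1.401875]

After 6 iteration(s), the approximation is c_6 = 1.392187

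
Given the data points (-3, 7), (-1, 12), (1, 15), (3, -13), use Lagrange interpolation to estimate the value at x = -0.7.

Lagrange interpolation formula:
P(x) = Σ yᵢ × Lᵢ(x)
where Lᵢ(x) = Π_{j≠i} (x - xⱼ)/(xᵢ - xⱼ)

L_0(-0.7) = (-0.7 - (-1))/(-3 - (-1)) × (-0.7 - 1)/(-3 - 1) × (-0.7 - 3)/(-3 - 3) = -0.039313
L_1(-0.7) = (-0.7 - (-3))/(-1 - (-3)) × (-0.7 - 1)/(-1 - 1) × (-0.7 - 3)/(-1 - 3) = 0.904187
L_2(-0.7) = (-0.7 - (-3))/(1 - (-3)) × (-0.7 - (-1))/(1 - (-1)) × (-0.7 - 3)/(1 - 3) = 0.159563
L_3(-0.7) = (-0.7 - (-3))/(3 - (-3)) × (-0.7 - (-1))/(3 - (-1)) × (-0.7 - 1)/(3 - 1) = -0.024438

P(-0.7) = 7×L_0(-0.7) + 12×L_1(-0.7) + 15×L_2(-0.7) + (-13)×L_3(-0.7)
P(-0.7) = 13.286188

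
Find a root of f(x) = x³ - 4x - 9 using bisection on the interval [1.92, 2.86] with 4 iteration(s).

f(x) = x³ - 4x - 9
Initial interval: [1.92, 2.86]

Iteration 1:
  c_1 = (1.920000 + 2.860000)/2 = 2.390000
  f(c_1) = f(2.390000) = -4.908081
  f(a) × f(c) ≥ 0, new interval: [2.390000, 2.860000]
Iteration 2:
  c_2 = (2.390000 + 2.860000)/2 = 2.625000
  f(c_2) = f(2.625000) = -1.412109
  f(a) × f(c) ≥ 0, new interval: [2.625000, 2.860000]
Iteration 3:
  c_3 = (2.625000 + 2.860000)/2 = 2.742500
  f(c_3) = f(2.742500) = 0.657182
  f(a) × f(c) < 0, new interval: [2.625000, 2.742500]
Iteration 4:
  c_4 = (2.625000 + 2.742500)/2 = 2.683750
  f(c_4) = f(2.683750) = -0.405253
  f(a) × f(c) ≥ 0, new interval: [2.683750, 2.742500]

After 4 iteration(s), the approximation is c_4 = 2.683750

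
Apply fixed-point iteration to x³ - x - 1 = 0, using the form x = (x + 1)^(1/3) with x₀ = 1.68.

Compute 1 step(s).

Equation: x³ - x - 1 = 0
Fixed-point form: x = (x + 1)^(1/3)
x₀ = 1.68

x_1 = g(1.680000) = 1.389030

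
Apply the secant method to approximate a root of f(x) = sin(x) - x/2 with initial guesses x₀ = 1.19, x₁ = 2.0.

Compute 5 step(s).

f(x) = sin(x) - x/2
x₀ = 1.19, x₁ = 2.0

Secant formula: x_{n+1} = x_n - f(x_n)(x_n - x_{n-1})/(f(x_n) - f(x_{n-1}))

Iteration 1:
  f(1.190000) = 0.333369
  f(2.000000) = -0.090703
  x_2 = 2.000000 - (-0.090703)×(2.000000 - 1.190000)/(-0.090703 - 0.333369)
       = 1.826753
Iteration 2:
  f(2.000000) = -0.090703
  f(1.826753) = 0.054045
  x_3 = 1.826753 - 0.054045×(1.826753 - 2.000000)/(0.054045 - (-0.090703))
       = 1.891439
Iteration 3:
  f(1.826753) = 0.054045
  f(1.891439) = 0.003314
  x_4 = 1.891439 - 0.003314×(1.891439 - 1.826753)/(0.003314 - 0.054045)
       = 1.895664
Iteration 4:
  f(1.891439) = 0.003314
  f(1.895664) = -0.000139
  x_5 = 1.895664 - (-0.000139)×(1.895664 - 1.891439)/(-0.000139 - 0.003314)
       = 1.895494
Iteration 5:
  f(1.895664) = -0.000139
  f(1.895494) = 0.000000
  x_6 = 1.895494 - 0.000000×(1.895494 - 1.895664)/(0.000000 - (-0.000139))
       = 1.895494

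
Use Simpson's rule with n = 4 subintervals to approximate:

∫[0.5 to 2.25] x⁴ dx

f(x) = x⁴
a = 0.5, b = 2.25, n = 4
h = (b - a)/n = 0.437500

Simpson's rule: (h/3)[f(x₀) + 4f(x₁) + 2f(x₂) + ... + f(xₙ)]

x_0 = 0.5000, f(x_0) = 0.062500, coefficient = 1
x_1 = 0.9375, f(x_1) = 0.772476, coefficient = 4
x_2 = 1.3750, f(x_2) = 3.574463, coefficient = 2
x_3 = 1.8125, f(x_3) = 10.792252, coefficient = 4
x_4 = 2.2500, f(x_4) = 25.628906, coefficient = 1

I ≈ (0.437500/3) × 79.099243 = 11.535306
Exact value: 11.526758
Error: 0.008548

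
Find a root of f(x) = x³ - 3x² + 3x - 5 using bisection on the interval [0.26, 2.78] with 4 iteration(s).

f(x) = x³ - 3x² + 3x - 5
Initial interval: [0.26, 2.78]

Iteration 1:
  c_1 = (0.260000 + 2.780000)/2 = 1.520000
  f(c_1) = f(1.520000) = -3.859392
  f(a) × f(c) ≥ 0, new interval: [1.520000, 2.780000]
Iteration 2:
  c_2 = (1.520000 + 2.780000)/2 = 2.150000
  f(c_2) = f(2.150000) = -2.479125
  f(a) × f(c) ≥ 0, new interval: [2.150000, 2.780000]
Iteration 3:
  c_3 = (2.150000 + 2.780000)/2 = 2.465000
  f(c_3) = f(2.465000) = -0.855780
  f(a) × f(c) ≥ 0, new interval: [2.465000, 2.780000]
Iteration 4:
  c_4 = (2.465000 + 2.780000)/2 = 2.622500
  f(c_4) = f(2.622500) = 0.271241
  f(a) × f(c) < 0, new interval: [2.465000, 2.622500]

After 4 iteration(s), the approximation is c_4 = 2.622500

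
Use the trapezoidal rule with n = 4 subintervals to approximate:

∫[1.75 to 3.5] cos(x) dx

f(x) = cos(x)
a = 1.75, b = 3.5, n = 4
h = (b - a)/n = 0.437500

Trapezoidal rule: (h/2)[f(x₀) + 2f(x₁) + 2f(x₂) + ... + f(xₙ)]

x_0 = 1.7500, f(x_0) = -0.178246, coefficient = 1
x_1 = 2.1875, f(x_1) = -0.578349, coefficient = 2
x_2 = 2.6250, f(x_2) = -0.869507, coefficient = 2
x_3 = 3.0625, f(x_3) = -0.996874, coefficient = 2
x_4 = 3.5000, f(x_4) = -0.936457, coefficient = 1

I ≈ (0.437500/2) × -6.004163 = -1.313411
Exact value: -1.334769
Error: 0.021358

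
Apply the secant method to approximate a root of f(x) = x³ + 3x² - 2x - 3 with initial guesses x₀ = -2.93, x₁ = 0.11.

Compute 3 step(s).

f(x) = x³ + 3x² - 2x - 3
x₀ = -2.93, x₁ = 0.11

Secant formula: x_{n+1} = x_n - f(x_n)(x_n - x_{n-1})/(f(x_n) - f(x_{n-1}))

Iteration 1:
  f(-2.930000) = 3.460943
  f(0.110000) = -3.182369
  x_2 = 0.110000 - (-3.182369)×(0.110000 - (-2.930000))/(-3.182369 - 3.460943)
       = -1.346262
Iteration 2:
  f(0.110000) = -3.182369
  f(-1.346262) = 2.689793
  x_3 = -1.346262 - 2.689793×(-1.346262 - 0.110000)/(2.689793 - (-3.182369))
       = -0.679209
Iteration 3:
  f(-1.346262) = 2.689793
  f(-0.679209) = -0.570944
  x_4 = -0.679209 - (-0.570944)×(-0.679209 - (-1.346262))/(-0.570944 - 2.689793)
       = -0.796008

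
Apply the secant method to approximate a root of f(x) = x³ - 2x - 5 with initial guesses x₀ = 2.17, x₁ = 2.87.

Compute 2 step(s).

f(x) = x³ - 2x - 5
x₀ = 2.17, x₁ = 2.87

Secant formula: x_{n+1} = x_n - f(x_n)(x_n - x_{n-1})/(f(x_n) - f(x_{n-1}))

Iteration 1:
  f(2.170000) = 0.878313
  f(2.870000) = 12.899903
  x_2 = 2.870000 - 12.899903×(2.870000 - 2.170000)/(12.899903 - 0.878313)
       = 2.118857
Iteration 2:
  f(2.870000) = 12.899903
  f(2.118857) = 0.275012
  x_3 = 2.118857 - 0.275012×(2.118857 - 2.870000)/(0.275012 - 12.899903)
       = 2.102495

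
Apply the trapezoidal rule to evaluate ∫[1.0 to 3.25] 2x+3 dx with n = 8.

f(x) = 2x+3
a = 1.0, b = 3.25, n = 8
h = (b - a)/n = 0.281250

Trapezoidal rule: (h/2)[f(x₀) + 2f(x₁) + 2f(x₂) + ... + f(xₙ)]

x_0 = 1.0000, f(x_0) = 5.000000, coefficient = 1
x_1 = 1.2812, f(x_1) = 5.562500, coefficient = 2
x_2 = 1.5625, f(x_2) = 6.125000, coefficient = 2
x_3 = 1.8438, f(x_3) = 6.687500, coefficient = 2
x_4 = 2.1250, f(x_4) = 7.250000, coefficient = 2
x_5 = 2.4062, f(x_5) = 7.812500, coefficient = 2
x_6 = 2.6875, f(x_6) = 8.375000, coefficient = 2
x_7 = 2.9688, f(x_7) = 8.937500, coefficient = 2
x_8 = 3.2500, f(x_8) = 9.500000, coefficient = 1

I ≈ (0.281250/2) × 116.000000 = 16.312500
Exact value: 16.312500
Error: 0.000000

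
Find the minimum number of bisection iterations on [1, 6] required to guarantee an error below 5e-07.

We need (b-a)/2^n ≤ 5e-07
(6 - 1)/2^n ≤ 5e-07
5/2^n ≤ 5e-07
2^n ≥ 10000000
n ≥ log₂(10000000) = 23.25
n ≥ 24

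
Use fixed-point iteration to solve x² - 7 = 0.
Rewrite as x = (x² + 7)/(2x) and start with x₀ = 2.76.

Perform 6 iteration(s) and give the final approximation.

Equation: x² - 7 = 0
Fixed-point form: x = (x² + 7)/(2x)
x₀ = 2.76

x_1 = g(2.760000) = 2.648116
x_2 = g(2.648116) = 2.645752
x_3 = g(2.645752) = 2.645751
x_4 = g(2.645751) = 2.645751
x_5 = g(2.645751) = 2.645751
x_6 = g(2.645751) = 2.645751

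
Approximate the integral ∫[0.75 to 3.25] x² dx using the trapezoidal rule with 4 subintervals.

f(x) = x²
a = 0.75, b = 3.25, n = 4
h = (b - a)/n = 0.625000

Trapezoidal rule: (h/2)[f(x₀) + 2f(x₁) + 2f(x₂) + ... + f(xₙ)]

x_0 = 0.7500, f(x_0) = 0.562500, coefficient = 1
x_1 = 1.3750, f(x_1) = 1.890625, coefficient = 2
x_2 = 2.0000, f(x_2) = 4.000000, coefficient = 2
x_3 = 2.6250, f(x_3) = 6.890625, coefficient = 2
x_4 = 3.2500, f(x_4) = 10.562500, coefficient = 1

I ≈ (0.625000/2) × 36.687500 = 11.464844
Exact value: 11.302083
Error: 0.162760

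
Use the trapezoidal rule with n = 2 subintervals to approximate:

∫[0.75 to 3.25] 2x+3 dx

f(x) = 2x+3
a = 0.75, b = 3.25, n = 2
h = (b - a)/n = 1.250000

Trapezoidal rule: (h/2)[f(x₀) + 2f(x₁) + 2f(x₂) + ... + f(xₙ)]

x_0 = 0.7500, f(x_0) = 4.500000, coefficient = 1
x_1 = 2.0000, f(x_1) = 7.000000, coefficient = 2
x_2 = 3.2500, f(x_2) = 9.500000, coefficient = 1

I ≈ (1.250000/2) × 28.000000 = 17.500000
Exact value: 17.500000
Error: 0.000000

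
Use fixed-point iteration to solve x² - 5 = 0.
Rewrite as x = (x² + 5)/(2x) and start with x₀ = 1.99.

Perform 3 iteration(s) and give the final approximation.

Equation: x² - 5 = 0
Fixed-point form: x = (x² + 5)/(2x)
x₀ = 1.99

x_1 = g(1.990000) = 2.251281
x_2 = g(2.251281) = 2.236119
x_3 = g(2.236119) = 2.236068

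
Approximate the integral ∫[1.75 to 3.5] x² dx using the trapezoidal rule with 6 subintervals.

f(x) = x²
a = 1.75, b = 3.5, n = 6
h = (b - a)/n = 0.291667

Trapezoidal rule: (h/2)[f(x₀) + 2f(x₁) + 2f(x₂) + ... + f(xₙ)]

x_0 = 1.7500, f(x_0) = 3.062500, coefficient = 1
x_1 = 2.0417, f(x_1) = 4.168403, coefficient = 2
x_2 = 2.3333, f(x_2) = 5.444444, coefficient = 2
x_3 = 2.6250, f(x_3) = 6.890625, coefficient = 2
x_4 = 2.9167, f(x_4) = 8.506944, coefficient = 2
x_5 = 3.2083, f(x_5) = 10.293403, coefficient = 2
x_6 = 3.5000, f(x_6) = 12.250000, coefficient = 1

I ≈ (0.291667/2) × 85.920139 = 12.530020
Exact value: 12.505208
Error: 0.024812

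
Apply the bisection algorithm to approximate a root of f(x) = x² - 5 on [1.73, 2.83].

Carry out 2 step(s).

f(x) = x² - 5
Initial interval: [1.73, 2.83]

Iteration 1:
  c_1 = (1.730000 + 2.830000)/2 = 2.280000
  f(c_1) = f(2.280000) = 0.198400
  f(a) × f(c) < 0, new interval: [1.730000, 2.280000]
Iteration 2:
  c_2 = (1.730000 + 2.280000)/2 = 2.005000
  f(c_2) = f(2.005000) = -0.979975
  f(a) × f(c) ≥ 0, new interval: [2.005000, 2.280000]

After 2 iteration(s), the approximation is c_2 = 2.005000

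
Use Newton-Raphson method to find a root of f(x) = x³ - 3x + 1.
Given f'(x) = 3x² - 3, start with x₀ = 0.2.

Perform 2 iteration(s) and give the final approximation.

f(x) = x³ - 3x + 1
f'(x) = 3x² - 3
x₀ = 0.2

Newton-Raphson formula: x_{n+1} = x_n - f(x_n)/f'(x_n)

Iteration 1:
  f(0.200000) = 0.408000
  f'(0.200000) = -2.880000
  x_1 = 0.200000 - 0.408000/(-2.880000) = 0.341667
Iteration 2:
  f(0.341667) = 0.014885
  f'(0.341667) = -2.649792
  x_2 = 0.341667 - 0.014885/(-2.649792) = 0.347284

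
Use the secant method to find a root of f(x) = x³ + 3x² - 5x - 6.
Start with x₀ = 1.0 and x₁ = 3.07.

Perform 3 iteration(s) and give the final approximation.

f(x) = x³ + 3x² - 5x - 6
x₀ = 1.0, x₁ = 3.07

Secant formula: x_{n+1} = x_n - f(x_n)(x_n - x_{n-1})/(f(x_n) - f(x_{n-1}))

Iteration 1:
  f(1.000000) = -7.000000
  f(3.070000) = 35.859143
  x_2 = 3.070000 - 35.859143×(3.070000 - 1.000000)/(35.859143 - (-7.000000))
       = 1.338084
Iteration 2:
  f(3.070000) = 35.859143
  f(1.338084) = -4.923214
  x_3 = 1.338084 - (-4.923214)×(1.338084 - 3.070000)/(-4.923214 - 35.859143)
       = 1.547160
Iteration 3:
  f(1.338084) = -4.923214
  f(1.547160) = -2.851248
  x_4 = 1.547160 - (-2.851248)×(1.547160 - 1.338084)/(-2.851248 - (-4.923214))
       = 1.834870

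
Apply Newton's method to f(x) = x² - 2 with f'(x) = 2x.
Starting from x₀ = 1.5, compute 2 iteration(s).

f(x) = x² - 2
f'(x) = 2x
x₀ = 1.5

Newton-Raphson formula: x_{n+1} = x_n - f(x_n)/f'(x_n)

Iteration 1:
  f(1.500000) = 0.250000
  f'(1.500000) = 3.000000
  x_1 = 1.500000 - 0.250000/3.000000 = 1.416667
Iteration 2:
  f(1.416667) = 0.006944
  f'(1.416667) = 2.833333
  x_2 = 1.416667 - 0.006944/2.833333 = 1.414216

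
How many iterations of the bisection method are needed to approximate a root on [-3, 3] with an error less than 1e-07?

We need (b-a)/2^n ≤ 1e-07
(3 - (-3))/2^n ≤ 1e-07
6/2^n ≤ 1e-07
2^n ≥ 60000000
n ≥ log₂(60000000) = 25.84
n ≥ 26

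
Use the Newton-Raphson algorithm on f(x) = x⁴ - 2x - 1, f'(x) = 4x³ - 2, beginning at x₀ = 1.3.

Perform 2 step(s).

f(x) = x⁴ - 2x - 1
f'(x) = 4x³ - 2
x₀ = 1.3

Newton-Raphson formula: x_{n+1} = x_n - f(x_n)/f'(x_n)

Iteration 1:
  f(1.300000) = -0.743900
  f'(1.300000) = 6.788000
  x_1 = 1.300000 - (-0.743900)/6.788000 = 1.409590
Iteration 2:
  f(1.409590) = 0.128771
  f'(1.409590) = 9.203116
  x_2 = 1.409590 - 0.128771/9.203116 = 1.395598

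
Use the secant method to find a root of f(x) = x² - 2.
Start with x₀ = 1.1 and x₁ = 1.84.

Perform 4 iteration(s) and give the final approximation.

f(x) = x² - 2
x₀ = 1.1, x₁ = 1.84

Secant formula: x_{n+1} = x_n - f(x_n)(x_n - x_{n-1})/(f(x_n) - f(x_{n-1}))

Iteration 1:
  f(1.100000) = -0.790000
  f(1.840000) = 1.385600
  x_2 = 1.840000 - 1.385600×(1.840000 - 1.100000)/(1.385600 - (-0.790000))
       = 1.368707
Iteration 2:
  f(1.840000) = 1.385600
  f(1.368707) = -0.126640
  x_3 = 1.368707 - (-0.126640)×(1.368707 - 1.840000)/(-0.126640 - 1.385600)
       = 1.408175
Iteration 3:
  f(1.368707) = -0.126640
  f(1.408175) = -0.017043
  x_4 = 1.408175 - (-0.017043)×(1.408175 - 1.368707)/(-0.017043 - (-0.126640))
       = 1.414313
Iteration 4:
  f(1.408175) = -0.017043
  f(1.414313) = 0.000280
  x_5 = 1.414313 - 0.000280×(1.414313 - 1.408175)/(0.000280 - (-0.017043))
       = 1.414213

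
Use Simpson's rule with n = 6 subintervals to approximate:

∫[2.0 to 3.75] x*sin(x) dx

f(x) = x*sin(x)
a = 2.0, b = 3.75, n = 6
h = (b - a)/n = 0.291667

Simpson's rule: (h/3)[f(x₀) + 4f(x₁) + 2f(x₂) + ... + f(xₙ)]

x_0 = 2.0000, f(x_0) = 1.818595, coefficient = 1
x_1 = 2.2917, f(x_1) = 1.721572, coefficient = 4
x_2 = 2.5833, f(x_2) = 1.368419, coefficient = 2
x_3 = 2.8750, f(x_3) = 0.757407, coefficient = 4
x_4 = 3.1667, f(x_4) = -0.079393, coefficient = 2
x_5 = 3.4583, f(x_5) = -1.077171, coefficient = 4
x_6 = 3.7500, f(x_6) = -2.143355, coefficient = 1

I ≈ (0.291667/3) × 7.860528 = 0.764218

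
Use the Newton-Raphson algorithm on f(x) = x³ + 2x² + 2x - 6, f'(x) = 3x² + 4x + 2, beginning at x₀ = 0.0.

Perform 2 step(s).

f(x) = x³ + 2x² + 2x - 6
f'(x) = 3x² + 4x + 2
x₀ = 0.0

Newton-Raphson formula: x_{n+1} = x_n - f(x_n)/f'(x_n)

Iteration 1:
  f(0.000000) = -6.000000
  f'(0.000000) = 2.000000
  x_1 = 0.000000 - (-6.000000)/2.000000 = 3.000000
Iteration 2:
  f(3.000000) = 45.000000
  f'(3.000000) = 41.000000
  x_2 = 3.000000 - 45.000000/41.000000 = 1.902439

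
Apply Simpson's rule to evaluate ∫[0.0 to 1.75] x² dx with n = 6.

f(x) = x²
a = 0.0, b = 1.75, n = 6
h = (b - a)/n = 0.291667

Simpson's rule: (h/3)[f(x₀) + 4f(x₁) + 2f(x₂) + ... + f(xₙ)]

x_0 = 0.0000, f(x_0) = 0.000000, coefficient = 1
x_1 = 0.2917, f(x_1) = 0.085069, coefficient = 4
x_2 = 0.5833, f(x_2) = 0.340278, coefficient = 2
x_3 = 0.8750, f(x_3) = 0.765625, coefficient = 4
x_4 = 1.1667, f(x_4) = 1.361111, coefficient = 2
x_5 = 1.4583, f(x_5) = 2.126736, coefficient = 4
x_6 = 1.7500, f(x_6) = 3.062500, coefficient = 1

I ≈ (0.291667/3) × 18.375000 = 1.786458
Exact value: 1.786458
Error: 0.000000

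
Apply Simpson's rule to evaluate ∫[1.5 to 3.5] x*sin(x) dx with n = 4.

f(x) = x*sin(x)
a = 1.5, b = 3.5, n = 4
h = (b - a)/n = 0.500000

Simpson's rule: (h/3)[f(x₀) + 4f(x₁) + 2f(x₂) + ... + f(xₙ)]

x_0 = 1.5000, f(x_0) = 1.496242, coefficient = 1
x_1 = 2.0000, f(x_1) = 1.818595, coefficient = 4
x_2 = 2.5000, f(x_2) = 1.496180, coefficient = 2
x_3 = 3.0000, f(x_3) = 0.423360, coefficient = 4
x_4 = 3.5000, f(x_4) = -1.227741, coefficient = 1

I ≈ (0.500000/3) × 12.228681 = 2.038114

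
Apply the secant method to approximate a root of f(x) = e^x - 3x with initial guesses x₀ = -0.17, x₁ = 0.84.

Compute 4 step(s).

f(x) = e^x - 3x
x₀ = -0.17, x₁ = 0.84

Secant formula: x_{n+1} = x_n - f(x_n)(x_n - x_{n-1})/(f(x_n) - f(x_{n-1}))

Iteration 1:
  f(-0.170000) = 1.353665
  f(0.840000) = -0.203633
  x_2 = 0.840000 - (-0.203633)×(0.840000 - (-0.170000))/(-0.203633 - 1.353665)
       = 0.707932
Iteration 2:
  f(0.840000) = -0.203633
  f(0.707932) = -0.094007
  x_3 = 0.707932 - (-0.094007)×(0.707932 - 0.840000)/(-0.094007 - (-0.203633))
       = 0.594681
Iteration 3:
  f(0.707932) = -0.094007
  f(0.594681) = 0.028409
  x_4 = 0.594681 - 0.028409×(0.594681 - 0.707932)/(0.028409 - (-0.094007))
       = 0.620964
Iteration 4:
  f(0.594681) = 0.028409
  f(0.620964) = -0.002171
  x_5 = 0.620964 - (-0.002171)×(0.620964 - 0.594681)/(-0.002171 - 0.028409)
       = 0.619098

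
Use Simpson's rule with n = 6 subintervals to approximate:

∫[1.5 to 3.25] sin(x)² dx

f(x) = sin(x)²
a = 1.5, b = 3.25, n = 6
h = (b - a)/n = 0.291667

Simpson's rule: (h/3)[f(x₀) + 4f(x₁) + 2f(x₂) + ... + f(xₙ)]

x_0 = 1.5000, f(x_0) = 0.994996, coefficient = 1
x_1 = 1.7917, f(x_1) = 0.952004, coefficient = 4
x_2 = 2.0833, f(x_2) = 0.759518, coefficient = 2
x_3 = 2.3750, f(x_3) = 0.481199, coefficient = 4
x_4 = 2.6667, f(x_4) = 0.209098, coefficient = 2
x_5 = 2.9583, f(x_5) = 0.033210, coefficient = 4
x_6 = 3.2500, f(x_6) = 0.011706, coefficient = 1

I ≈ (0.291667/3) × 8.809587 = 0.856488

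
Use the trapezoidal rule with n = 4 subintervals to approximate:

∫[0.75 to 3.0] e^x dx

f(x) = e^x
a = 0.75, b = 3.0, n = 4
h = (b - a)/n = 0.562500

Trapezoidal rule: (h/2)[f(x₀) + 2f(x₁) + 2f(x₂) + ... + f(xₙ)]

x_0 = 0.7500, f(x_0) = 2.117000, coefficient = 1
x_1 = 1.3125, f(x_1) = 3.715451, coefficient = 2
x_2 = 1.8750, f(x_2) = 6.520819, coefficient = 2
x_3 = 2.4375, f(x_3) = 11.444394, coefficient = 2
x_4 = 3.0000, f(x_4) = 20.085537, coefficient = 1

I ≈ (0.562500/2) × 65.563865 = 18.439837
Exact value: 17.968537
Error: 0.471300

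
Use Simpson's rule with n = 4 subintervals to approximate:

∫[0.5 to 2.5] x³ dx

f(x) = x³
a = 0.5, b = 2.5, n = 4
h = (b - a)/n = 0.500000

Simpson's rule: (h/3)[f(x₀) + 4f(x₁) + 2f(x₂) + ... + f(xₙ)]

x_0 = 0.5000, f(x_0) = 0.125000, coefficient = 1
x_1 = 1.0000, f(x_1) = 1.000000, coefficient = 4
x_2 = 1.5000, f(x_2) = 3.375000, coefficient = 2
x_3 = 2.0000, f(x_3) = 8.000000, coefficient = 4
x_4 = 2.5000, f(x_4) = 15.625000, coefficient = 1

I ≈ (0.500000/3) × 58.500000 = 9.750000
Exact value: 9.750000
Error: 0.000000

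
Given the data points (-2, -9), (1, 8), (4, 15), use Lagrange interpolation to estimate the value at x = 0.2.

Lagrange interpolation formula:
P(x) = Σ yᵢ × Lᵢ(x)
where Lᵢ(x) = Π_{j≠i} (x - xⱼ)/(xᵢ - xⱼ)

L_0(0.2) = (0.2 - 1)/(-2 - 1) × (0.2 - 4)/(-2 - 4) = 0.168889
L_1(0.2) = (0.2 - (-2))/(1 - (-2)) × (0.2 - 4)/(1 - 4) = 0.928889
L_2(0.2) = (0.2 - (-2))/(4 - (-2)) × (0.2 - 1)/(4 - 1) = -0.097778

P(0.2) = (-9)×L_0(0.2) + 8×L_1(0.2) + 15×L_2(0.2)
P(0.2) = 4.444444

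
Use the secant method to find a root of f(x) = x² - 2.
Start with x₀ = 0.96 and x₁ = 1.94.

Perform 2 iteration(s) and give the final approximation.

f(x) = x² - 2
x₀ = 0.96, x₁ = 1.94

Secant formula: x_{n+1} = x_n - f(x_n)(x_n - x_{n-1})/(f(x_n) - f(x_{n-1}))

Iteration 1:
  f(0.960000) = -1.078400
  f(1.940000) = 1.763600
  x_2 = 1.940000 - 1.763600×(1.940000 - 0.960000)/(1.763600 - (-1.078400))
       = 1.331862
Iteration 2:
  f(1.940000) = 1.763600
  f(1.331862) = -0.226143
  x_3 = 1.331862 - (-0.226143)×(1.331862 - 1.940000)/(-0.226143 - 1.763600)
       = 1.400980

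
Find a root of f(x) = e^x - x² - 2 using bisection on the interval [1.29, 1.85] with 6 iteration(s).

f(x) = e^x - x² - 2
Initial interval: [1.29, 1.85]

Iteration 1:
  c_1 = (1.290000 + 1.850000)/2 = 1.570000
  f(c_1) = f(1.570000) = 0.341748
  f(a) × f(c) < 0, new interval: [1.290000, 1.570000]
Iteration 2:
  c_2 = (1.290000 + 1.570000)/2 = 1.430000
  f(c_2) = f(1.430000) = 0.133799
  f(a) × f(c) < 0, new interval: [1.290000, 1.430000]
Iteration 3:
  c_3 = (1.290000 + 1.430000)/2 = 1.360000
  f(c_3) = f(1.360000) = 0.046593
  f(a) × f(c) < 0, new interval: [1.290000, 1.360000]
Iteration 4:
  c_4 = (1.290000 + 1.360000)/2 = 1.325000
  f(c_4) = f(1.325000) = 0.006560
  f(a) × f(c) < 0, new interval: [1.290000, 1.325000]
Iteration 5:
  c_5 = (1.290000 + 1.325000)/2 = 1.307500
  f(c_5) = f(1.307500) = -0.012636
  f(a) × f(c) ≥ 0, new interval: [1.307500, 1.325000]
Iteration 6:
  c_6 = (1.307500 + 1.325000)/2 = 1.316250
  f(c_6) = f(1.316250) = -0.003104
  f(a) × f(c) ≥ 0, new interval: [1.316250, 1.325000]

After 6 iteration(s), the approximation is c_6 = 1.316250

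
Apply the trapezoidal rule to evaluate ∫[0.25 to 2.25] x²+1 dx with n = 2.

f(x) = x²+1
a = 0.25, b = 2.25, n = 2
h = (b - a)/n = 1.000000

Trapezoidal rule: (h/2)[f(x₀) + 2f(x₁) + 2f(x₂) + ... + f(xₙ)]

x_0 = 0.2500, f(x_0) = 1.062500, coefficient = 1
x_1 = 1.2500, f(x_1) = 2.562500, coefficient = 2
x_2 = 2.2500, f(x_2) = 6.062500, coefficient = 1

I ≈ (1.000000/2) × 12.250000 = 6.125000
Exact value: 5.791667
Error: 0.333333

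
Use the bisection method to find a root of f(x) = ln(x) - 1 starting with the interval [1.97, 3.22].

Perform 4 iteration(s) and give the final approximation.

f(x) = ln(x) - 1
Initial interval: [1.97, 3.22]

Iteration 1:
  c_1 = (1.970000 + 3.220000)/2 = 2.595000
  f(c_1) = f(2.595000) = -0.046413
  f(a) × f(c) ≥ 0, new interval: [2.595000, 3.220000]
Iteration 2:
  c_2 = (2.595000 + 3.220000)/2 = 2.907500
  f(c_2) = f(2.907500) = 0.067294
  f(a) × f(c) < 0, new interval: [2.595000, 2.907500]
Iteration 3:
  c_3 = (2.595000 + 2.907500)/2 = 2.751250
  f(c_3) = f(2.751250) = 0.012055
  f(a) × f(c) < 0, new interval: [2.595000, 2.751250]
Iteration 4:
  c_4 = (2.595000 + 2.751250)/2 = 2.673125
  f(c_4) = f(2.673125) = -0.016752
  f(a) × f(c) ≥ 0, new interval: [2.673125, 2.751250]

After 4 iteration(s), the approximation is c_4 = 2.673125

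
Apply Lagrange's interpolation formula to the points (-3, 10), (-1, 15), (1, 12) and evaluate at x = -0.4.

Lagrange interpolation formula:
P(x) = Σ yᵢ × Lᵢ(x)
where Lᵢ(x) = Π_{j≠i} (x - xⱼ)/(xᵢ - xⱼ)

L_0(-0.4) = (-0.4 - (-1))/(-3 - (-1)) × (-0.4 - 1)/(-3 - 1) = -0.105000
L_1(-0.4) = (-0.4 - (-3))/(-1 - (-3)) × (-0.4 - 1)/(-1 - 1) = 0.910000
L_2(-0.4) = (-0.4 - (-3))/(1 - (-3)) × (-0.4 - (-1))/(1 - (-1)) = 0.195000

P(-0.4) = 10×L_0(-0.4) + 15×L_1(-0.4) + 12×L_2(-0.4)
P(-0.4) = 14.940000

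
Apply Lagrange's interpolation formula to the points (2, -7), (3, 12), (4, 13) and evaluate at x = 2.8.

Lagrange interpolation formula:
P(x) = Σ yᵢ × Lᵢ(x)
where Lᵢ(x) = Π_{j≠i} (x - xⱼ)/(xᵢ - xⱼ)

L_0(2.8) = (2.8 - 3)/(2 - 3) × (2.8 - 4)/(2 - 4) = 0.120000
L_1(2.8) = (2.8 - 2)/(3 - 2) × (2.8 - 4)/(3 - 4) = 0.960000
L_2(2.8) = (2.8 - 2)/(4 - 2) × (2.8 - 3)/(4 - 3) = -0.080000

P(2.8) = (-7)×L_0(2.8) + 12×L_1(2.8) + 13×L_2(2.8)
P(2.8) = 9.640000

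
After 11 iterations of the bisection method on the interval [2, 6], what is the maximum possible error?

Bisection error bound: |error| ≤ (b-a)/2^n
|error| ≤ (6 - 2)/2^11 = 4/2^11
|error| ≤ 0.0019531250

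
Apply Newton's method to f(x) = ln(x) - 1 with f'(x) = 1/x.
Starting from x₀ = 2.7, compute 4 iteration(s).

f(x) = ln(x) - 1
f'(x) = 1/x
x₀ = 2.7

Newton-Raphson formula: x_{n+1} = x_n - f(x_n)/f'(x_n)

Iteration 1:
  f(2.700000) = -0.006748
  f'(2.700000) = 0.370370
  x_1 = 2.700000 - (-0.006748)/0.370370 = 2.718220
Iteration 2:
  f(2.718220) = -0.000023
  f'(2.718220) = 0.367888
  x_2 = 2.718220 - (-0.000023)/0.367888 = 2.718282
Iteration 3:
  f(2.718282) = 0.000000
  f'(2.718282) = 0.367879
  x_3 = 2.718282 - 0.000000/0.367879 = 2.718282
Iteration 4:
  f(2.718282) = 0.000000
  f'(2.718282) = 0.367879
  x_4 = 2.718282 - 0.000000/0.367879 = 2.718282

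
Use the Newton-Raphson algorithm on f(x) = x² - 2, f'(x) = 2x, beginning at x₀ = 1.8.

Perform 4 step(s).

f(x) = x² - 2
f'(x) = 2x
x₀ = 1.8

Newton-Raphson formula: x_{n+1} = x_n - f(x_n)/f'(x_n)

Iteration 1:
  f(1.800000) = 1.240000
  f'(1.800000) = 3.600000
  x_1 = 1.800000 - 1.240000/3.600000 = 1.455556
Iteration 2:
  f(1.455556) = 0.118642
  f'(1.455556) = 2.911111
  x_2 = 1.455556 - 0.118642/2.911111 = 1.414801
Iteration 3:
  f(1.414801) = 0.001661
  f'(1.414801) = 2.829601
  x_3 = 1.414801 - 0.001661/2.829601 = 1.414214
Iteration 4:
  f(1.414214) = 0.000000
  f'(1.414214) = 2.828427
  x_4 = 1.414214 - 0.000000/2.828427 = 1.414214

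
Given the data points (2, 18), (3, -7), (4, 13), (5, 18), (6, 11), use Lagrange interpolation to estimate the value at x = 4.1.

Lagrange interpolation formula:
P(x) = Σ yᵢ × Lᵢ(x)
where Lᵢ(x) = Π_{j≠i} (x - xⱼ)/(xᵢ - xⱼ)

L_0(4.1) = (4.1 - 3)/(2 - 3) × (4.1 - 4)/(2 - 4) × (4.1 - 5)/(2 - 5) × (4.1 - 6)/(2 - 6) = 0.007837
L_1(4.1) = (4.1 - 2)/(3 - 2) × (4.1 - 4)/(3 - 4) × (4.1 - 5)/(3 - 5) × (4.1 - 6)/(3 - 6) = -0.059850
L_2(4.1) = (4.1 - 2)/(4 - 2) × (4.1 - 3)/(4 - 3) × (4.1 - 5)/(4 - 5) × (4.1 - 6)/(4 - 6) = 0.987525
L_3(4.1) = (4.1 - 2)/(5 - 2) × (4.1 - 3)/(5 - 3) × (4.1 - 4)/(5 - 4) × (4.1 - 6)/(5 - 6) = 0.073150
L_4(4.1) = (4.1 - 2)/(6 - 2) × (4.1 - 3)/(6 - 3) × (4.1 - 4)/(6 - 4) × (4.1 - 5)/(6 - 5) = -0.008662

P(4.1) = 18×L_0(4.1) + (-7)×L_1(4.1) + 13×L_2(4.1) + 18×L_3(4.1) + 11×L_4(4.1)
P(4.1) = 14.619262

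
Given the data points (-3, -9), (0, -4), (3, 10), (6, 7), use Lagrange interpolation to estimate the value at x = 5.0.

Lagrange interpolation formula:
P(x) = Σ yᵢ × Lᵢ(x)
where Lᵢ(x) = Π_{j≠i} (x - xⱼ)/(xᵢ - xⱼ)

L_0(5.0) = (5.0 - 0)/(-3 - 0) × (5.0 - 3)/(-3 - 3) × (5.0 - 6)/(-3 - 6) = 0.061728
L_1(5.0) = (5.0 - (-3))/(0 - (-3)) × (5.0 - 3)/(0 - 3) × (5.0 - 6)/(0 - 6) = -0.296296
L_2(5.0) = (5.0 - (-3))/(3 - (-3)) × (5.0 - 0)/(3 - 0) × (5.0 - 6)/(3 - 6) = 0.740741
L_3(5.0) = (5.0 - (-3))/(6 - (-3)) × (5.0 - 0)/(6 - 0) × (5.0 - 3)/(6 - 3) = 0.493827

P(5.0) = (-9)×L_0(5.0) + (-4)×L_1(5.0) + 10×L_2(5.0) + 7×L_3(5.0)
P(5.0) = 11.493827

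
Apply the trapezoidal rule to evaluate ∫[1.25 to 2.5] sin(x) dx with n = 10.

f(x) = sin(x)
a = 1.25, b = 2.5, n = 10
h = (b - a)/n = 0.125000

Trapezoidal rule: (h/2)[f(x₀) + 2f(x₁) + 2f(x₂) + ... + f(xₙ)]

x_0 = 1.2500, f(x_0) = 0.948985, coefficient = 1
x_1 = 1.3750, f(x_1) = 0.980893, coefficient = 2
x_2 = 1.5000, f(x_2) = 0.997495, coefficient = 2
x_3 = 1.6250, f(x_3) = 0.998531, coefficient = 2
x_4 = 1.7500, f(x_4) = 0.983986, coefficient = 2
x_5 = 1.8750, f(x_5) = 0.954086, coefficient = 2
x_6 = 2.0000, f(x_6) = 0.909297, coefficient = 2
x_7 = 2.1250, f(x_7) = 0.850320, coefficient = 2
x_8 = 2.2500, f(x_8) = 0.778073, coefficient = 2
x_9 = 2.3750, f(x_9) = 0.693685, coefficient = 2
x_10 = 2.5000, f(x_10) = 0.598472, coefficient = 1

I ≈ (0.125000/2) × 17.840190 = 1.115012
Exact value: 1.116466
Error: 0.001454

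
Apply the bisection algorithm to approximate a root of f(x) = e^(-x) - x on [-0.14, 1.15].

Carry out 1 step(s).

f(x) = e^(-x) - x
Initial interval: [-0.14, 1.15]

Iteration 1:
  c_1 = (-0.140000 + 1.150000)/2 = 0.505000
  f(c_1) = f(0.505000) = 0.098506
  f(a) × f(c) ≥ 0, new interval: [0.505000, 1.150000]

After 1 iteration(s), the approximation is c_1 = 0.505000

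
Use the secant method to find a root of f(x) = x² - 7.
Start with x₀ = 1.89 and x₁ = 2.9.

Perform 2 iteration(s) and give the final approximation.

f(x) = x² - 7
x₀ = 1.89, x₁ = 2.9

Secant formula: x_{n+1} = x_n - f(x_n)(x_n - x_{n-1})/(f(x_n) - f(x_{n-1}))

Iteration 1:
  f(1.890000) = -3.427900
  f(2.900000) = 1.410000
  x_2 = 2.900000 - 1.410000×(2.900000 - 1.890000)/(1.410000 - (-3.427900))
       = 2.605637
Iteration 2:
  f(2.900000) = 1.410000
  f(2.605637) = -0.210657
  x_3 = 2.605637 - (-0.210657)×(2.605637 - 2.900000)/(-0.210657 - 1.410000)
       = 2.643899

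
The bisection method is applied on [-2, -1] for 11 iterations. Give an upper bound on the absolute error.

Bisection error bound: |error| ≤ (b-a)/2^n
|error| ≤ (-1 - (-2))/2^11 = 1/2^11
|error| ≤ 0.0004882812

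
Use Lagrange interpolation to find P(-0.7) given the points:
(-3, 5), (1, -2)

Lagrange interpolation formula:
P(x) = Σ yᵢ × Lᵢ(x)
where Lᵢ(x) = Π_{j≠i} (x - xⱼ)/(xᵢ - xⱼ)

L_0(-0.7) = (-0.7 - 1)/(-3 - 1) = 0.425000
L_1(-0.7) = (-0.7 - (-3))/(1 - (-3)) = 0.575000

P(-0.7) = 5×L_0(-0.7) + (-2)×L_1(-0.7)
P(-0.7) = 0.975000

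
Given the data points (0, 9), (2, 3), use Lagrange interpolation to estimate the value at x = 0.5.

Lagrange interpolation formula:
P(x) = Σ yᵢ × Lᵢ(x)
where Lᵢ(x) = Π_{j≠i} (x - xⱼ)/(xᵢ - xⱼ)

L_0(0.5) = (0.5 - 2)/(0 - 2) = 0.750000
L_1(0.5) = (0.5 - 0)/(2 - 0) = 0.250000

P(0.5) = 9×L_0(0.5) + 3×L_1(0.5)
P(0.5) = 7.500000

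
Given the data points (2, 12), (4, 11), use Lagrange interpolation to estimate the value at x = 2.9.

Lagrange interpolation formula:
P(x) = Σ yᵢ × Lᵢ(x)
where Lᵢ(x) = Π_{j≠i} (x - xⱼ)/(xᵢ - xⱼ)

L_0(2.9) = (2.9 - 4)/(2 - 4) = 0.550000
L_1(2.9) = (2.9 - 2)/(4 - 2) = 0.450000

P(2.9) = 12×L_0(2.9) + 11×L_1(2.9)
P(2.9) = 11.550000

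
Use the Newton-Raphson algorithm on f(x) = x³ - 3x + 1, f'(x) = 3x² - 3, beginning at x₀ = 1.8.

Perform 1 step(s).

f(x) = x³ - 3x + 1
f'(x) = 3x² - 3
x₀ = 1.8

Newton-Raphson formula: x_{n+1} = x_n - f(x_n)/f'(x_n)

Iteration 1:
  f(1.800000) = 1.432000
  f'(1.800000) = 6.720000
  x_1 = 1.800000 - 1.432000/6.720000 = 1.586905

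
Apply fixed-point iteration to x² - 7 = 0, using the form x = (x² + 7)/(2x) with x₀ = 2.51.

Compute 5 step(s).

Equation: x² - 7 = 0
Fixed-point form: x = (x² + 7)/(2x)
x₀ = 2.51

x_1 = g(2.510000) = 2.649422
x_2 = g(2.649422) = 2.645754
x_3 = g(2.645754) = 2.645751
x_4 = g(2.645751) = 2.645751
x_5 = g(2.645751) = 2.645751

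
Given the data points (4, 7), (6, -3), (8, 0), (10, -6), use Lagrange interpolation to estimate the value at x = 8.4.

Lagrange interpolation formula:
P(x) = Σ yᵢ × Lᵢ(x)
where Lᵢ(x) = Π_{j≠i} (x - xⱼ)/(xᵢ - xⱼ)

L_0(8.4) = (8.4 - 6)/(4 - 6) × (8.4 - 8)/(4 - 8) × (8.4 - 10)/(4 - 10) = 0.032000
L_1(8.4) = (8.4 - 4)/(6 - 4) × (8.4 - 8)/(6 - 8) × (8.4 - 10)/(6 - 10) = -0.176000
L_2(8.4) = (8.4 - 4)/(8 - 4) × (8.4 - 6)/(8 - 6) × (8.4 - 10)/(8 - 10) = 1.056000
L_3(8.4) = (8.4 - 4)/(10 - 4) × (8.4 - 6)/(10 - 6) × (8.4 - 8)/(10 - 8) = 0.088000

P(8.4) = 7×L_0(8.4) + (-3)×L_1(8.4) + 0×L_2(8.4) + (-6)×L_3(8.4)
P(8.4) = 0.224000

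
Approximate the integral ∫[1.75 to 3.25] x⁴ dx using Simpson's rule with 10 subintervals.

f(x) = x⁴
a = 1.75, b = 3.25, n = 10
h = (b - a)/n = 0.150000

Simpson's rule: (h/3)[f(x₀) + 4f(x₁) + 2f(x₂) + ... + f(xₙ)]

x_0 = 1.7500, f(x_0) = 9.378906, coefficient = 1
x_1 = 1.9000, f(x_1) = 13.032100, coefficient = 4
x_2 = 2.0500, f(x_2) = 17.661006, coefficient = 2
x_3 = 2.2000, f(x_3) = 23.425600, coefficient = 4
x_4 = 2.3500, f(x_4) = 30.498006, coefficient = 2
x_5 = 2.5000, f(x_5) = 39.062500, coefficient = 4
x_6 = 2.6500, f(x_6) = 49.315506, coefficient = 2
x_7 = 2.8000, f(x_7) = 61.465600, coefficient = 4
x_8 = 2.9500, f(x_8) = 75.733506, coefficient = 2
x_9 = 3.1000, f(x_9) = 92.352100, coefficient = 4
x_10 = 3.2500, f(x_10) = 111.566406, coefficient = 1

I ≈ (0.150000/3) × 1384.712962 = 69.235648
Exact value: 69.235547
Error: 0.000101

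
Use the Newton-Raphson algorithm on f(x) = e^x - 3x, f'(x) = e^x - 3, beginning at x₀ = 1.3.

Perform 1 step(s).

f(x) = e^x - 3x
f'(x) = e^x - 3
x₀ = 1.3

Newton-Raphson formula: x_{n+1} = x_n - f(x_n)/f'(x_n)

Iteration 1:
  f(1.300000) = -0.230703
  f'(1.300000) = 0.669297
  x_1 = 1.300000 - (-0.230703)/0.669297 = 1.644695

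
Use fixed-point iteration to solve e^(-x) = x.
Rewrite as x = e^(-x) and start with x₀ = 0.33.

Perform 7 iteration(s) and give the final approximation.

Equation: e^(-x) = x
Fixed-point form: x = e^(-x)
x₀ = 0.33

x_1 = g(0.330000) = 0.718924
x_2 = g(0.718924) = 0.487276
x_3 = g(0.487276) = 0.614297
x_4 = g(0.614297) = 0.541021
x_5 = g(0.541021) = 0.582154
x_6 = g(0.582154) = 0.558694
x_7 = g(0.558694) = 0.571956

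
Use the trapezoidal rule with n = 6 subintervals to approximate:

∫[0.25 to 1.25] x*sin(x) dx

f(x) = x*sin(x)
a = 0.25, b = 1.25, n = 6
h = (b - a)/n = 0.166667

Trapezoidal rule: (h/2)[f(x₀) + 2f(x₁) + 2f(x₂) + ... + f(xₙ)]

x_0 = 0.2500, f(x_0) = 0.061851, coefficient = 1
x_1 = 0.4167, f(x_1) = 0.168631, coefficient = 2
x_2 = 0.5833, f(x_2) = 0.321305, coefficient = 2
x_3 = 0.7500, f(x_3) = 0.511229, coefficient = 2
x_4 = 0.9167, f(x_4) = 0.727446, coefficient = 2
x_5 = 1.0833, f(x_5) = 0.957151, coefficient = 2
x_6 = 1.2500, f(x_6) = 1.186231, coefficient = 1

I ≈ (0.166667/2) × 6.619607 = 0.551634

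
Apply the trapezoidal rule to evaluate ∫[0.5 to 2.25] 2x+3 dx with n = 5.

f(x) = 2x+3
a = 0.5, b = 2.25, n = 5
h = (b - a)/n = 0.350000

Trapezoidal rule: (h/2)[f(x₀) + 2f(x₁) + 2f(x₂) + ... + f(xₙ)]

x_0 = 0.5000, f(x_0) = 4.000000, coefficient = 1
x_1 = 0.8500, f(x_1) = 4.700000, coefficient = 2
x_2 = 1.2000, f(x_2) = 5.400000, coefficient = 2
x_3 = 1.5500, f(x_3) = 6.100000, coefficient = 2
x_4 = 1.9000, f(x_4) = 6.800000, coefficient = 2
x_5 = 2.2500, f(x_5) = 7.500000, coefficient = 1

I ≈ (0.350000/2) × 57.500000 = 10.062500
Exact value: 10.062500
Error: 0.000000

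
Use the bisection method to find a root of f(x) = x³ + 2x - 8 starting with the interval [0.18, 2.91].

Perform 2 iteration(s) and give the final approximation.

f(x) = x³ + 2x - 8
Initial interval: [0.18, 2.91]

Iteration 1:
  c_1 = (0.180000 + 2.910000)/2 = 1.545000
  f(c_1) = f(1.545000) = -1.222046
  f(a) × f(c) ≥ 0, new interval: [1.545000, 2.910000]
Iteration 2:
  c_2 = (1.545000 + 2.910000)/2 = 2.227500
  f(c_2) = f(2.227500) = 7.507312
  f(a) × f(c) < 0, new interval: [1.545000, 2.227500]

After 2 iteration(s), the approximation is c_2 = 2.227500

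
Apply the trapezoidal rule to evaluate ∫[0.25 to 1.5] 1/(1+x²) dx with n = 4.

f(x) = 1/(1+x²)
a = 0.25, b = 1.5, n = 4
h = (b - a)/n = 0.312500

Trapezoidal rule: (h/2)[f(x₀) + 2f(x₁) + 2f(x₂) + ... + f(xₙ)]

x_0 = 0.2500, f(x_0) = 0.941176, coefficient = 1
x_1 = 0.5625, f(x_1) = 0.759644, coefficient = 2
x_2 = 0.8750, f(x_2) = 0.566372, coefficient = 2
x_3 = 1.1875, f(x_3) = 0.414911, coefficient = 2
x_4 = 1.5000, f(x_4) = 0.307692, coefficient = 1

I ≈ (0.312500/2) × 4.730722 = 0.739175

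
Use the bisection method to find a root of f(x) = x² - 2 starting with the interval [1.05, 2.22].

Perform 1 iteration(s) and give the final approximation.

f(x) = x² - 2
Initial interval: [1.05, 2.22]

Iteration 1:
  c_1 = (1.050000 + 2.220000)/2 = 1.635000
  f(c_1) = f(1.635000) = 0.673225
  f(a) × f(c) < 0, new interval: [1.050000, 1.635000]

After 1 iteration(s), the approximation is c_1 = 1.635000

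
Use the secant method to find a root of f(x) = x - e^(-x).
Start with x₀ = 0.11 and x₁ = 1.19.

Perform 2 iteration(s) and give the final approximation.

f(x) = x - e^(-x)
x₀ = 0.11, x₁ = 1.19

Secant formula: x_{n+1} = x_n - f(x_n)(x_n - x_{n-1})/(f(x_n) - f(x_{n-1}))

Iteration 1:
  f(0.110000) = -0.785834
  f(1.190000) = 0.885779
  x_2 = 1.190000 - 0.885779×(1.190000 - 0.110000)/(0.885779 - (-0.785834))
       = 0.617714
Iteration 2:
  f(1.190000) = 0.885779
  f(0.617714) = 0.078538
  x_3 = 0.617714 - 0.078538×(0.617714 - 1.190000)/(0.078538 - 0.885779)
       = 0.562035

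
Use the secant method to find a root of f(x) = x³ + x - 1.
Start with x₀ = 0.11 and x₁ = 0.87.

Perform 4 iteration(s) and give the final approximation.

f(x) = x³ + x - 1
x₀ = 0.11, x₁ = 0.87

Secant formula: x_{n+1} = x_n - f(x_n)(x_n - x_{n-1})/(f(x_n) - f(x_{n-1}))

Iteration 1:
  f(0.110000) = -0.888669
  f(0.870000) = 0.528503
  x_2 = 0.870000 - 0.528503×(0.870000 - 0.110000)/(0.528503 - (-0.888669))
       = 0.586575
Iteration 2:
  f(0.870000) = 0.528503
  f(0.586575) = -0.211602
  x_3 = 0.586575 - (-0.211602)×(0.586575 - 0.870000)/(-0.211602 - 0.528503)
       = 0.667608
Iteration 3:
  f(0.586575) = -0.211602
  f(0.667608) = -0.034838
  x_4 = 0.667608 - (-0.034838)×(0.667608 - 0.586575)/(-0.034838 - (-0.211602))
       = 0.683579
Iteration 4:
  f(0.667608) = -0.034838
  f(0.683579) = 0.003002
  x_5 = 0.683579 - 0.003002×(0.683579 - 0.667608)/(0.003002 - (-0.034838))
       = 0.682312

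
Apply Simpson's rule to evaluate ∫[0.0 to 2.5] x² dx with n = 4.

f(x) = x²
a = 0.0, b = 2.5, n = 4
h = (b - a)/n = 0.625000

Simpson's rule: (h/3)[f(x₀) + 4f(x₁) + 2f(x₂) + ... + f(xₙ)]

x_0 = 0.0000, f(x_0) = 0.000000, coefficient = 1
x_1 = 0.6250, f(x_1) = 0.390625, coefficient = 4
x_2 = 1.2500, f(x_2) = 1.562500, coefficient = 2
x_3 = 1.8750, f(x_3) = 3.515625, coefficient = 4
x_4 = 2.5000, f(x_4) = 6.250000, coefficient = 1

I ≈ (0.625000/3) × 25.000000 = 5.208333
Exact value: 5.208333
Error: 0.000000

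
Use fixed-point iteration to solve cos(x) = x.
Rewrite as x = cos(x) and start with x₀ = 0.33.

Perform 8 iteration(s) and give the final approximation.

Equation: cos(x) = x
Fixed-point form: x = cos(x)
x₀ = 0.33

x_1 = g(0.330000) = 0.946042
x_2 = g(0.946042) = 0.584898
x_3 = g(0.584898) = 0.833769
x_4 = g(0.833769) = 0.672090
x_5 = g(0.672090) = 0.782522
x_6 = g(0.782522) = 0.709138
x_7 = g(0.709138) = 0.758924
x_8 = g(0.758924) = 0.725577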